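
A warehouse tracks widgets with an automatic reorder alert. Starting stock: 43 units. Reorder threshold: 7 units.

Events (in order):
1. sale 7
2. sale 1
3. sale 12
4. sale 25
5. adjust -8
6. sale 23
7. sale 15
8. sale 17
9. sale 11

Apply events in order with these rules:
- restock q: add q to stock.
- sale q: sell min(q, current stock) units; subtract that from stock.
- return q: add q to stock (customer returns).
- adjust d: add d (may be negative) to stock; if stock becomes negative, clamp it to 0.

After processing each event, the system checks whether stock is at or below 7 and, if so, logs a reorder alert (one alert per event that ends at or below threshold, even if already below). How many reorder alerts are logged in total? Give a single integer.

Answer: 6

Derivation:
Processing events:
Start: stock = 43
  Event 1 (sale 7): sell min(7,43)=7. stock: 43 - 7 = 36. total_sold = 7
  Event 2 (sale 1): sell min(1,36)=1. stock: 36 - 1 = 35. total_sold = 8
  Event 3 (sale 12): sell min(12,35)=12. stock: 35 - 12 = 23. total_sold = 20
  Event 4 (sale 25): sell min(25,23)=23. stock: 23 - 23 = 0. total_sold = 43
  Event 5 (adjust -8): 0 + -8 = 0 (clamped to 0)
  Event 6 (sale 23): sell min(23,0)=0. stock: 0 - 0 = 0. total_sold = 43
  Event 7 (sale 15): sell min(15,0)=0. stock: 0 - 0 = 0. total_sold = 43
  Event 8 (sale 17): sell min(17,0)=0. stock: 0 - 0 = 0. total_sold = 43
  Event 9 (sale 11): sell min(11,0)=0. stock: 0 - 0 = 0. total_sold = 43
Final: stock = 0, total_sold = 43

Checking against threshold 7:
  After event 1: stock=36 > 7
  After event 2: stock=35 > 7
  After event 3: stock=23 > 7
  After event 4: stock=0 <= 7 -> ALERT
  After event 5: stock=0 <= 7 -> ALERT
  After event 6: stock=0 <= 7 -> ALERT
  After event 7: stock=0 <= 7 -> ALERT
  After event 8: stock=0 <= 7 -> ALERT
  After event 9: stock=0 <= 7 -> ALERT
Alert events: [4, 5, 6, 7, 8, 9]. Count = 6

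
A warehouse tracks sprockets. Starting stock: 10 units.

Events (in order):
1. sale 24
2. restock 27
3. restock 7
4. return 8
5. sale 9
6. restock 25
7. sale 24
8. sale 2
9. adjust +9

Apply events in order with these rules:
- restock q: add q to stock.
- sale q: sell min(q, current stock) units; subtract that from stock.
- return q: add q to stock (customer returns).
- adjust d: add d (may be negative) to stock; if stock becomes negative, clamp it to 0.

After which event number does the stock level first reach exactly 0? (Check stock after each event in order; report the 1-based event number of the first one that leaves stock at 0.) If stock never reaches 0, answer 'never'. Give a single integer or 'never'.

Processing events:
Start: stock = 10
  Event 1 (sale 24): sell min(24,10)=10. stock: 10 - 10 = 0. total_sold = 10
  Event 2 (restock 27): 0 + 27 = 27
  Event 3 (restock 7): 27 + 7 = 34
  Event 4 (return 8): 34 + 8 = 42
  Event 5 (sale 9): sell min(9,42)=9. stock: 42 - 9 = 33. total_sold = 19
  Event 6 (restock 25): 33 + 25 = 58
  Event 7 (sale 24): sell min(24,58)=24. stock: 58 - 24 = 34. total_sold = 43
  Event 8 (sale 2): sell min(2,34)=2. stock: 34 - 2 = 32. total_sold = 45
  Event 9 (adjust +9): 32 + 9 = 41
Final: stock = 41, total_sold = 45

First zero at event 1.

Answer: 1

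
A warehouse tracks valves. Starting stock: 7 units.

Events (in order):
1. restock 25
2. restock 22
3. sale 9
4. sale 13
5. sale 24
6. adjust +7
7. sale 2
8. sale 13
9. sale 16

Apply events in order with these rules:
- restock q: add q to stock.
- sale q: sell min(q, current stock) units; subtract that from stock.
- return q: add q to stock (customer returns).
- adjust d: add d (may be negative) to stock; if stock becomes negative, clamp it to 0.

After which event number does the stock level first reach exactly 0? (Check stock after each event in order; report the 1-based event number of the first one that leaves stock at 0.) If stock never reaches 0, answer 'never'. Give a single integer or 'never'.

Answer: 8

Derivation:
Processing events:
Start: stock = 7
  Event 1 (restock 25): 7 + 25 = 32
  Event 2 (restock 22): 32 + 22 = 54
  Event 3 (sale 9): sell min(9,54)=9. stock: 54 - 9 = 45. total_sold = 9
  Event 4 (sale 13): sell min(13,45)=13. stock: 45 - 13 = 32. total_sold = 22
  Event 5 (sale 24): sell min(24,32)=24. stock: 32 - 24 = 8. total_sold = 46
  Event 6 (adjust +7): 8 + 7 = 15
  Event 7 (sale 2): sell min(2,15)=2. stock: 15 - 2 = 13. total_sold = 48
  Event 8 (sale 13): sell min(13,13)=13. stock: 13 - 13 = 0. total_sold = 61
  Event 9 (sale 16): sell min(16,0)=0. stock: 0 - 0 = 0. total_sold = 61
Final: stock = 0, total_sold = 61

First zero at event 8.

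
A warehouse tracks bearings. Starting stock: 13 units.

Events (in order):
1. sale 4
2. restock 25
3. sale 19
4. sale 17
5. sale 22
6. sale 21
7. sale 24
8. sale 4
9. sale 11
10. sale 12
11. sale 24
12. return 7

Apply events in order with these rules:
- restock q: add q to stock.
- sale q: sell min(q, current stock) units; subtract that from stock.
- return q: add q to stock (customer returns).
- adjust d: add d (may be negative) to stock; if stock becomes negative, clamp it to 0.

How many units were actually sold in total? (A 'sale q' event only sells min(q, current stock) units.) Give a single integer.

Processing events:
Start: stock = 13
  Event 1 (sale 4): sell min(4,13)=4. stock: 13 - 4 = 9. total_sold = 4
  Event 2 (restock 25): 9 + 25 = 34
  Event 3 (sale 19): sell min(19,34)=19. stock: 34 - 19 = 15. total_sold = 23
  Event 4 (sale 17): sell min(17,15)=15. stock: 15 - 15 = 0. total_sold = 38
  Event 5 (sale 22): sell min(22,0)=0. stock: 0 - 0 = 0. total_sold = 38
  Event 6 (sale 21): sell min(21,0)=0. stock: 0 - 0 = 0. total_sold = 38
  Event 7 (sale 24): sell min(24,0)=0. stock: 0 - 0 = 0. total_sold = 38
  Event 8 (sale 4): sell min(4,0)=0. stock: 0 - 0 = 0. total_sold = 38
  Event 9 (sale 11): sell min(11,0)=0. stock: 0 - 0 = 0. total_sold = 38
  Event 10 (sale 12): sell min(12,0)=0. stock: 0 - 0 = 0. total_sold = 38
  Event 11 (sale 24): sell min(24,0)=0. stock: 0 - 0 = 0. total_sold = 38
  Event 12 (return 7): 0 + 7 = 7
Final: stock = 7, total_sold = 38

Answer: 38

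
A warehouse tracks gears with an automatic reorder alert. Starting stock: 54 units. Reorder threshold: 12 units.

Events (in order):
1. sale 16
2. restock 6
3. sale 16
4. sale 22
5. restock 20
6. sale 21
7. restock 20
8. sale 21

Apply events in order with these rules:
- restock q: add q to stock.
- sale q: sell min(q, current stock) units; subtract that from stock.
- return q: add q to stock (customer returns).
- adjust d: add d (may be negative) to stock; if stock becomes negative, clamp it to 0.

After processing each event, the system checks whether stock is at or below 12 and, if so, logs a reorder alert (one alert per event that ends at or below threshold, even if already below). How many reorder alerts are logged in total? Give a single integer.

Answer: 3

Derivation:
Processing events:
Start: stock = 54
  Event 1 (sale 16): sell min(16,54)=16. stock: 54 - 16 = 38. total_sold = 16
  Event 2 (restock 6): 38 + 6 = 44
  Event 3 (sale 16): sell min(16,44)=16. stock: 44 - 16 = 28. total_sold = 32
  Event 4 (sale 22): sell min(22,28)=22. stock: 28 - 22 = 6. total_sold = 54
  Event 5 (restock 20): 6 + 20 = 26
  Event 6 (sale 21): sell min(21,26)=21. stock: 26 - 21 = 5. total_sold = 75
  Event 7 (restock 20): 5 + 20 = 25
  Event 8 (sale 21): sell min(21,25)=21. stock: 25 - 21 = 4. total_sold = 96
Final: stock = 4, total_sold = 96

Checking against threshold 12:
  After event 1: stock=38 > 12
  After event 2: stock=44 > 12
  After event 3: stock=28 > 12
  After event 4: stock=6 <= 12 -> ALERT
  After event 5: stock=26 > 12
  After event 6: stock=5 <= 12 -> ALERT
  After event 7: stock=25 > 12
  After event 8: stock=4 <= 12 -> ALERT
Alert events: [4, 6, 8]. Count = 3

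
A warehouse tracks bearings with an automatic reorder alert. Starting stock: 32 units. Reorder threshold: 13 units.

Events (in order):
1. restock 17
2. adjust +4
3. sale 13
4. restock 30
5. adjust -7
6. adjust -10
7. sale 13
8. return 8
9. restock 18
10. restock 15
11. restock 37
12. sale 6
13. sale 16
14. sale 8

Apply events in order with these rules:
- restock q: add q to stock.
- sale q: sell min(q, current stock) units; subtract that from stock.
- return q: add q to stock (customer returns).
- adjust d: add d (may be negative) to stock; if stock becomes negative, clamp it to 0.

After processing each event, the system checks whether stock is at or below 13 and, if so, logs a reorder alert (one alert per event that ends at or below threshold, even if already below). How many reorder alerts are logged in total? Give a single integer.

Answer: 0

Derivation:
Processing events:
Start: stock = 32
  Event 1 (restock 17): 32 + 17 = 49
  Event 2 (adjust +4): 49 + 4 = 53
  Event 3 (sale 13): sell min(13,53)=13. stock: 53 - 13 = 40. total_sold = 13
  Event 4 (restock 30): 40 + 30 = 70
  Event 5 (adjust -7): 70 + -7 = 63
  Event 6 (adjust -10): 63 + -10 = 53
  Event 7 (sale 13): sell min(13,53)=13. stock: 53 - 13 = 40. total_sold = 26
  Event 8 (return 8): 40 + 8 = 48
  Event 9 (restock 18): 48 + 18 = 66
  Event 10 (restock 15): 66 + 15 = 81
  Event 11 (restock 37): 81 + 37 = 118
  Event 12 (sale 6): sell min(6,118)=6. stock: 118 - 6 = 112. total_sold = 32
  Event 13 (sale 16): sell min(16,112)=16. stock: 112 - 16 = 96. total_sold = 48
  Event 14 (sale 8): sell min(8,96)=8. stock: 96 - 8 = 88. total_sold = 56
Final: stock = 88, total_sold = 56

Checking against threshold 13:
  After event 1: stock=49 > 13
  After event 2: stock=53 > 13
  After event 3: stock=40 > 13
  After event 4: stock=70 > 13
  After event 5: stock=63 > 13
  After event 6: stock=53 > 13
  After event 7: stock=40 > 13
  After event 8: stock=48 > 13
  After event 9: stock=66 > 13
  After event 10: stock=81 > 13
  After event 11: stock=118 > 13
  After event 12: stock=112 > 13
  After event 13: stock=96 > 13
  After event 14: stock=88 > 13
Alert events: []. Count = 0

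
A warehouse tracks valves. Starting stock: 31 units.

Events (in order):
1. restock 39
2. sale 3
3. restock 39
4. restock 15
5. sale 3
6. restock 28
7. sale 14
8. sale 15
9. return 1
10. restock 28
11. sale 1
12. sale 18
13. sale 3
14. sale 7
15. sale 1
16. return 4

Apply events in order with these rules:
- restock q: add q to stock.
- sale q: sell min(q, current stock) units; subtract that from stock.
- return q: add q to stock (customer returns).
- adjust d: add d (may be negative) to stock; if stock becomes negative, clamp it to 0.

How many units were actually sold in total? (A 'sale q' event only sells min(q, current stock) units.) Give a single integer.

Answer: 65

Derivation:
Processing events:
Start: stock = 31
  Event 1 (restock 39): 31 + 39 = 70
  Event 2 (sale 3): sell min(3,70)=3. stock: 70 - 3 = 67. total_sold = 3
  Event 3 (restock 39): 67 + 39 = 106
  Event 4 (restock 15): 106 + 15 = 121
  Event 5 (sale 3): sell min(3,121)=3. stock: 121 - 3 = 118. total_sold = 6
  Event 6 (restock 28): 118 + 28 = 146
  Event 7 (sale 14): sell min(14,146)=14. stock: 146 - 14 = 132. total_sold = 20
  Event 8 (sale 15): sell min(15,132)=15. stock: 132 - 15 = 117. total_sold = 35
  Event 9 (return 1): 117 + 1 = 118
  Event 10 (restock 28): 118 + 28 = 146
  Event 11 (sale 1): sell min(1,146)=1. stock: 146 - 1 = 145. total_sold = 36
  Event 12 (sale 18): sell min(18,145)=18. stock: 145 - 18 = 127. total_sold = 54
  Event 13 (sale 3): sell min(3,127)=3. stock: 127 - 3 = 124. total_sold = 57
  Event 14 (sale 7): sell min(7,124)=7. stock: 124 - 7 = 117. total_sold = 64
  Event 15 (sale 1): sell min(1,117)=1. stock: 117 - 1 = 116. total_sold = 65
  Event 16 (return 4): 116 + 4 = 120
Final: stock = 120, total_sold = 65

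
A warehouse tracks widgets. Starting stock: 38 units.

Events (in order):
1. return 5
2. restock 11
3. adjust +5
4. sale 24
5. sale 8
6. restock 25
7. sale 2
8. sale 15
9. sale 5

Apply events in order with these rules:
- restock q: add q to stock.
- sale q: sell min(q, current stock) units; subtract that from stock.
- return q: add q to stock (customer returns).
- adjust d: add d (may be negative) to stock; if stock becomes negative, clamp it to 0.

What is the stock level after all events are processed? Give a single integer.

Processing events:
Start: stock = 38
  Event 1 (return 5): 38 + 5 = 43
  Event 2 (restock 11): 43 + 11 = 54
  Event 3 (adjust +5): 54 + 5 = 59
  Event 4 (sale 24): sell min(24,59)=24. stock: 59 - 24 = 35. total_sold = 24
  Event 5 (sale 8): sell min(8,35)=8. stock: 35 - 8 = 27. total_sold = 32
  Event 6 (restock 25): 27 + 25 = 52
  Event 7 (sale 2): sell min(2,52)=2. stock: 52 - 2 = 50. total_sold = 34
  Event 8 (sale 15): sell min(15,50)=15. stock: 50 - 15 = 35. total_sold = 49
  Event 9 (sale 5): sell min(5,35)=5. stock: 35 - 5 = 30. total_sold = 54
Final: stock = 30, total_sold = 54

Answer: 30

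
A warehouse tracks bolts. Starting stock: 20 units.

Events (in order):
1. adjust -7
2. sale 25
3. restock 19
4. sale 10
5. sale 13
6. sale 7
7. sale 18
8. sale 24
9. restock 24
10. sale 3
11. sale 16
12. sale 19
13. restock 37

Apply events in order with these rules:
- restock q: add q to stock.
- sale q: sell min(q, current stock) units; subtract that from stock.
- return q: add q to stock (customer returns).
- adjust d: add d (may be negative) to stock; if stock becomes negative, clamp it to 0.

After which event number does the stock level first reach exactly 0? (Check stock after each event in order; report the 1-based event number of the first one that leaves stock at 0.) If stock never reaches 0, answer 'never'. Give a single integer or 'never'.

Processing events:
Start: stock = 20
  Event 1 (adjust -7): 20 + -7 = 13
  Event 2 (sale 25): sell min(25,13)=13. stock: 13 - 13 = 0. total_sold = 13
  Event 3 (restock 19): 0 + 19 = 19
  Event 4 (sale 10): sell min(10,19)=10. stock: 19 - 10 = 9. total_sold = 23
  Event 5 (sale 13): sell min(13,9)=9. stock: 9 - 9 = 0. total_sold = 32
  Event 6 (sale 7): sell min(7,0)=0. stock: 0 - 0 = 0. total_sold = 32
  Event 7 (sale 18): sell min(18,0)=0. stock: 0 - 0 = 0. total_sold = 32
  Event 8 (sale 24): sell min(24,0)=0. stock: 0 - 0 = 0. total_sold = 32
  Event 9 (restock 24): 0 + 24 = 24
  Event 10 (sale 3): sell min(3,24)=3. stock: 24 - 3 = 21. total_sold = 35
  Event 11 (sale 16): sell min(16,21)=16. stock: 21 - 16 = 5. total_sold = 51
  Event 12 (sale 19): sell min(19,5)=5. stock: 5 - 5 = 0. total_sold = 56
  Event 13 (restock 37): 0 + 37 = 37
Final: stock = 37, total_sold = 56

First zero at event 2.

Answer: 2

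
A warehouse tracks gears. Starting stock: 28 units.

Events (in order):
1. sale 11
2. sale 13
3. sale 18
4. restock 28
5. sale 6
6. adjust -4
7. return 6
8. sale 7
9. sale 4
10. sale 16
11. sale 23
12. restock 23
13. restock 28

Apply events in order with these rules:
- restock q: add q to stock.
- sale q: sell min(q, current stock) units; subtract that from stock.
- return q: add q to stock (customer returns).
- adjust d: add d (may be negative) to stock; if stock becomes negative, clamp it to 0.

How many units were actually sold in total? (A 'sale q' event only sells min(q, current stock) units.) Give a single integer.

Answer: 58

Derivation:
Processing events:
Start: stock = 28
  Event 1 (sale 11): sell min(11,28)=11. stock: 28 - 11 = 17. total_sold = 11
  Event 2 (sale 13): sell min(13,17)=13. stock: 17 - 13 = 4. total_sold = 24
  Event 3 (sale 18): sell min(18,4)=4. stock: 4 - 4 = 0. total_sold = 28
  Event 4 (restock 28): 0 + 28 = 28
  Event 5 (sale 6): sell min(6,28)=6. stock: 28 - 6 = 22. total_sold = 34
  Event 6 (adjust -4): 22 + -4 = 18
  Event 7 (return 6): 18 + 6 = 24
  Event 8 (sale 7): sell min(7,24)=7. stock: 24 - 7 = 17. total_sold = 41
  Event 9 (sale 4): sell min(4,17)=4. stock: 17 - 4 = 13. total_sold = 45
  Event 10 (sale 16): sell min(16,13)=13. stock: 13 - 13 = 0. total_sold = 58
  Event 11 (sale 23): sell min(23,0)=0. stock: 0 - 0 = 0. total_sold = 58
  Event 12 (restock 23): 0 + 23 = 23
  Event 13 (restock 28): 23 + 28 = 51
Final: stock = 51, total_sold = 58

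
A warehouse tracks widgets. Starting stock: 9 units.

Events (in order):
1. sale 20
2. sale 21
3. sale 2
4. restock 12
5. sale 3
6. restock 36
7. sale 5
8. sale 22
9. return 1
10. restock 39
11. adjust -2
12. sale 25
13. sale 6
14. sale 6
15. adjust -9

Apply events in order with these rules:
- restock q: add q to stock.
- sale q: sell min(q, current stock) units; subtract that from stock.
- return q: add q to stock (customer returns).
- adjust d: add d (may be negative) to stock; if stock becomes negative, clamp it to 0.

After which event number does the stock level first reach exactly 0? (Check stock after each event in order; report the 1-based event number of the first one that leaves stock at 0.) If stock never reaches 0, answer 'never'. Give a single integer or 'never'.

Answer: 1

Derivation:
Processing events:
Start: stock = 9
  Event 1 (sale 20): sell min(20,9)=9. stock: 9 - 9 = 0. total_sold = 9
  Event 2 (sale 21): sell min(21,0)=0. stock: 0 - 0 = 0. total_sold = 9
  Event 3 (sale 2): sell min(2,0)=0. stock: 0 - 0 = 0. total_sold = 9
  Event 4 (restock 12): 0 + 12 = 12
  Event 5 (sale 3): sell min(3,12)=3. stock: 12 - 3 = 9. total_sold = 12
  Event 6 (restock 36): 9 + 36 = 45
  Event 7 (sale 5): sell min(5,45)=5. stock: 45 - 5 = 40. total_sold = 17
  Event 8 (sale 22): sell min(22,40)=22. stock: 40 - 22 = 18. total_sold = 39
  Event 9 (return 1): 18 + 1 = 19
  Event 10 (restock 39): 19 + 39 = 58
  Event 11 (adjust -2): 58 + -2 = 56
  Event 12 (sale 25): sell min(25,56)=25. stock: 56 - 25 = 31. total_sold = 64
  Event 13 (sale 6): sell min(6,31)=6. stock: 31 - 6 = 25. total_sold = 70
  Event 14 (sale 6): sell min(6,25)=6. stock: 25 - 6 = 19. total_sold = 76
  Event 15 (adjust -9): 19 + -9 = 10
Final: stock = 10, total_sold = 76

First zero at event 1.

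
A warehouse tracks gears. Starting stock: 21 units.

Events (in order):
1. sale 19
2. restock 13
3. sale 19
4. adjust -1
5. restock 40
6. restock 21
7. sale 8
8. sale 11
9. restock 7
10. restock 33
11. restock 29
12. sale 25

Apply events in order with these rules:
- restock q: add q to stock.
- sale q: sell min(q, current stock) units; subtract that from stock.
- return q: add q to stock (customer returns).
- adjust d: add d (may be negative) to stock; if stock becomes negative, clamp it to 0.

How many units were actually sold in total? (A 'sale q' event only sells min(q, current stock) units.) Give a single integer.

Processing events:
Start: stock = 21
  Event 1 (sale 19): sell min(19,21)=19. stock: 21 - 19 = 2. total_sold = 19
  Event 2 (restock 13): 2 + 13 = 15
  Event 3 (sale 19): sell min(19,15)=15. stock: 15 - 15 = 0. total_sold = 34
  Event 4 (adjust -1): 0 + -1 = 0 (clamped to 0)
  Event 5 (restock 40): 0 + 40 = 40
  Event 6 (restock 21): 40 + 21 = 61
  Event 7 (sale 8): sell min(8,61)=8. stock: 61 - 8 = 53. total_sold = 42
  Event 8 (sale 11): sell min(11,53)=11. stock: 53 - 11 = 42. total_sold = 53
  Event 9 (restock 7): 42 + 7 = 49
  Event 10 (restock 33): 49 + 33 = 82
  Event 11 (restock 29): 82 + 29 = 111
  Event 12 (sale 25): sell min(25,111)=25. stock: 111 - 25 = 86. total_sold = 78
Final: stock = 86, total_sold = 78

Answer: 78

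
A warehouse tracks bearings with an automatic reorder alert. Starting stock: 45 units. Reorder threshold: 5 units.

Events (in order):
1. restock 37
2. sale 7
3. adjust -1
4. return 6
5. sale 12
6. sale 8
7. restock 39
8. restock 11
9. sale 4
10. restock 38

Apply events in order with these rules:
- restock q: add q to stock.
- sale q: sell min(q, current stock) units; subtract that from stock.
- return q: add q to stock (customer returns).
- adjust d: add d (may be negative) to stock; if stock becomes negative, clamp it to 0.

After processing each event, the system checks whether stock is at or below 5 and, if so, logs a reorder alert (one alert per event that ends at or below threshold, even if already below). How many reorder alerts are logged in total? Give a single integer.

Processing events:
Start: stock = 45
  Event 1 (restock 37): 45 + 37 = 82
  Event 2 (sale 7): sell min(7,82)=7. stock: 82 - 7 = 75. total_sold = 7
  Event 3 (adjust -1): 75 + -1 = 74
  Event 4 (return 6): 74 + 6 = 80
  Event 5 (sale 12): sell min(12,80)=12. stock: 80 - 12 = 68. total_sold = 19
  Event 6 (sale 8): sell min(8,68)=8. stock: 68 - 8 = 60. total_sold = 27
  Event 7 (restock 39): 60 + 39 = 99
  Event 8 (restock 11): 99 + 11 = 110
  Event 9 (sale 4): sell min(4,110)=4. stock: 110 - 4 = 106. total_sold = 31
  Event 10 (restock 38): 106 + 38 = 144
Final: stock = 144, total_sold = 31

Checking against threshold 5:
  After event 1: stock=82 > 5
  After event 2: stock=75 > 5
  After event 3: stock=74 > 5
  After event 4: stock=80 > 5
  After event 5: stock=68 > 5
  After event 6: stock=60 > 5
  After event 7: stock=99 > 5
  After event 8: stock=110 > 5
  After event 9: stock=106 > 5
  After event 10: stock=144 > 5
Alert events: []. Count = 0

Answer: 0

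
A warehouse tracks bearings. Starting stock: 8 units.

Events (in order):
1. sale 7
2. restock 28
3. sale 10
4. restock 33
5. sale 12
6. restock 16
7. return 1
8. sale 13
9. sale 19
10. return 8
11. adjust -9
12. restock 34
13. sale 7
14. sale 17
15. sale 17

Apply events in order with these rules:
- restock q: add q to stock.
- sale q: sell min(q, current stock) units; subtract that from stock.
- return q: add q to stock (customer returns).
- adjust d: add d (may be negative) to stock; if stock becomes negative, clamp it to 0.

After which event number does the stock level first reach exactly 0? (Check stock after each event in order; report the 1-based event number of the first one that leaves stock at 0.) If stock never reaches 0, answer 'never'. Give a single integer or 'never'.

Answer: never

Derivation:
Processing events:
Start: stock = 8
  Event 1 (sale 7): sell min(7,8)=7. stock: 8 - 7 = 1. total_sold = 7
  Event 2 (restock 28): 1 + 28 = 29
  Event 3 (sale 10): sell min(10,29)=10. stock: 29 - 10 = 19. total_sold = 17
  Event 4 (restock 33): 19 + 33 = 52
  Event 5 (sale 12): sell min(12,52)=12. stock: 52 - 12 = 40. total_sold = 29
  Event 6 (restock 16): 40 + 16 = 56
  Event 7 (return 1): 56 + 1 = 57
  Event 8 (sale 13): sell min(13,57)=13. stock: 57 - 13 = 44. total_sold = 42
  Event 9 (sale 19): sell min(19,44)=19. stock: 44 - 19 = 25. total_sold = 61
  Event 10 (return 8): 25 + 8 = 33
  Event 11 (adjust -9): 33 + -9 = 24
  Event 12 (restock 34): 24 + 34 = 58
  Event 13 (sale 7): sell min(7,58)=7. stock: 58 - 7 = 51. total_sold = 68
  Event 14 (sale 17): sell min(17,51)=17. stock: 51 - 17 = 34. total_sold = 85
  Event 15 (sale 17): sell min(17,34)=17. stock: 34 - 17 = 17. total_sold = 102
Final: stock = 17, total_sold = 102

Stock never reaches 0.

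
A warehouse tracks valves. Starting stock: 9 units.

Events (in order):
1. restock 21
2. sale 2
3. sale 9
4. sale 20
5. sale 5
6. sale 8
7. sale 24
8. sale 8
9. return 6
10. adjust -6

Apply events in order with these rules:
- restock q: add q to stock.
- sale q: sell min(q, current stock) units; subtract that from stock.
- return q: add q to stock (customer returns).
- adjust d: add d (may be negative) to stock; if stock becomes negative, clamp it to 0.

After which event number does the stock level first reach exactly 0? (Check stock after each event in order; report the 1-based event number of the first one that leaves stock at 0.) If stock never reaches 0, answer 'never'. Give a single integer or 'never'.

Answer: 4

Derivation:
Processing events:
Start: stock = 9
  Event 1 (restock 21): 9 + 21 = 30
  Event 2 (sale 2): sell min(2,30)=2. stock: 30 - 2 = 28. total_sold = 2
  Event 3 (sale 9): sell min(9,28)=9. stock: 28 - 9 = 19. total_sold = 11
  Event 4 (sale 20): sell min(20,19)=19. stock: 19 - 19 = 0. total_sold = 30
  Event 5 (sale 5): sell min(5,0)=0. stock: 0 - 0 = 0. total_sold = 30
  Event 6 (sale 8): sell min(8,0)=0. stock: 0 - 0 = 0. total_sold = 30
  Event 7 (sale 24): sell min(24,0)=0. stock: 0 - 0 = 0. total_sold = 30
  Event 8 (sale 8): sell min(8,0)=0. stock: 0 - 0 = 0. total_sold = 30
  Event 9 (return 6): 0 + 6 = 6
  Event 10 (adjust -6): 6 + -6 = 0
Final: stock = 0, total_sold = 30

First zero at event 4.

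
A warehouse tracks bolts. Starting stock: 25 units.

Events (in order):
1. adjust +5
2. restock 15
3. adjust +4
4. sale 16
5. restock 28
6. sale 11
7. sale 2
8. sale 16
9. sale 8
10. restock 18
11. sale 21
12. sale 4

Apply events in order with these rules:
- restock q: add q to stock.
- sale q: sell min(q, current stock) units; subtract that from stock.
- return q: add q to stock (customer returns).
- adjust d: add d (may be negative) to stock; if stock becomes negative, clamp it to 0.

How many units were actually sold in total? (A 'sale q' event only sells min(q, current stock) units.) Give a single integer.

Processing events:
Start: stock = 25
  Event 1 (adjust +5): 25 + 5 = 30
  Event 2 (restock 15): 30 + 15 = 45
  Event 3 (adjust +4): 45 + 4 = 49
  Event 4 (sale 16): sell min(16,49)=16. stock: 49 - 16 = 33. total_sold = 16
  Event 5 (restock 28): 33 + 28 = 61
  Event 6 (sale 11): sell min(11,61)=11. stock: 61 - 11 = 50. total_sold = 27
  Event 7 (sale 2): sell min(2,50)=2. stock: 50 - 2 = 48. total_sold = 29
  Event 8 (sale 16): sell min(16,48)=16. stock: 48 - 16 = 32. total_sold = 45
  Event 9 (sale 8): sell min(8,32)=8. stock: 32 - 8 = 24. total_sold = 53
  Event 10 (restock 18): 24 + 18 = 42
  Event 11 (sale 21): sell min(21,42)=21. stock: 42 - 21 = 21. total_sold = 74
  Event 12 (sale 4): sell min(4,21)=4. stock: 21 - 4 = 17. total_sold = 78
Final: stock = 17, total_sold = 78

Answer: 78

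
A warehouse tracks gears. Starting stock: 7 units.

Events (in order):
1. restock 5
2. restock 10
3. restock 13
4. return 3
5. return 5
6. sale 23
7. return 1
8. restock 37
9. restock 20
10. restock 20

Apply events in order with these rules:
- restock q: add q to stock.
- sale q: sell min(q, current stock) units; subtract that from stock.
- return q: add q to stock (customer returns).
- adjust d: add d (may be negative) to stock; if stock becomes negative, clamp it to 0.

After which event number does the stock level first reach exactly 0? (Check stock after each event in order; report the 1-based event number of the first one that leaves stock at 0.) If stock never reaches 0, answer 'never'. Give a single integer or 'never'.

Processing events:
Start: stock = 7
  Event 1 (restock 5): 7 + 5 = 12
  Event 2 (restock 10): 12 + 10 = 22
  Event 3 (restock 13): 22 + 13 = 35
  Event 4 (return 3): 35 + 3 = 38
  Event 5 (return 5): 38 + 5 = 43
  Event 6 (sale 23): sell min(23,43)=23. stock: 43 - 23 = 20. total_sold = 23
  Event 7 (return 1): 20 + 1 = 21
  Event 8 (restock 37): 21 + 37 = 58
  Event 9 (restock 20): 58 + 20 = 78
  Event 10 (restock 20): 78 + 20 = 98
Final: stock = 98, total_sold = 23

Stock never reaches 0.

Answer: never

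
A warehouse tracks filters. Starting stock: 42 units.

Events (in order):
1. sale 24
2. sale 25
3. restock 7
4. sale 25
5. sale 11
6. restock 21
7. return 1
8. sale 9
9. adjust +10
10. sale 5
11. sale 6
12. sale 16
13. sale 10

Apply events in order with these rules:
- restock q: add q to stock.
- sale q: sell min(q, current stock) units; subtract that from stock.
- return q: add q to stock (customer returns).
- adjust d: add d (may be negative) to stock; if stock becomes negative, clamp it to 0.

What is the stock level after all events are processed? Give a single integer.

Answer: 0

Derivation:
Processing events:
Start: stock = 42
  Event 1 (sale 24): sell min(24,42)=24. stock: 42 - 24 = 18. total_sold = 24
  Event 2 (sale 25): sell min(25,18)=18. stock: 18 - 18 = 0. total_sold = 42
  Event 3 (restock 7): 0 + 7 = 7
  Event 4 (sale 25): sell min(25,7)=7. stock: 7 - 7 = 0. total_sold = 49
  Event 5 (sale 11): sell min(11,0)=0. stock: 0 - 0 = 0. total_sold = 49
  Event 6 (restock 21): 0 + 21 = 21
  Event 7 (return 1): 21 + 1 = 22
  Event 8 (sale 9): sell min(9,22)=9. stock: 22 - 9 = 13. total_sold = 58
  Event 9 (adjust +10): 13 + 10 = 23
  Event 10 (sale 5): sell min(5,23)=5. stock: 23 - 5 = 18. total_sold = 63
  Event 11 (sale 6): sell min(6,18)=6. stock: 18 - 6 = 12. total_sold = 69
  Event 12 (sale 16): sell min(16,12)=12. stock: 12 - 12 = 0. total_sold = 81
  Event 13 (sale 10): sell min(10,0)=0. stock: 0 - 0 = 0. total_sold = 81
Final: stock = 0, total_sold = 81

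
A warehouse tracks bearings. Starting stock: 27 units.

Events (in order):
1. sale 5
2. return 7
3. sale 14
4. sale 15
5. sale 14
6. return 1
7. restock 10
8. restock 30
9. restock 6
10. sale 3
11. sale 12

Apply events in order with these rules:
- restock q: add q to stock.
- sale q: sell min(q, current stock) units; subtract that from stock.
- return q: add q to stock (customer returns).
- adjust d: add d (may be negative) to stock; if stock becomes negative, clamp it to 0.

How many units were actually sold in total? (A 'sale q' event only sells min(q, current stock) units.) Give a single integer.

Answer: 49

Derivation:
Processing events:
Start: stock = 27
  Event 1 (sale 5): sell min(5,27)=5. stock: 27 - 5 = 22. total_sold = 5
  Event 2 (return 7): 22 + 7 = 29
  Event 3 (sale 14): sell min(14,29)=14. stock: 29 - 14 = 15. total_sold = 19
  Event 4 (sale 15): sell min(15,15)=15. stock: 15 - 15 = 0. total_sold = 34
  Event 5 (sale 14): sell min(14,0)=0. stock: 0 - 0 = 0. total_sold = 34
  Event 6 (return 1): 0 + 1 = 1
  Event 7 (restock 10): 1 + 10 = 11
  Event 8 (restock 30): 11 + 30 = 41
  Event 9 (restock 6): 41 + 6 = 47
  Event 10 (sale 3): sell min(3,47)=3. stock: 47 - 3 = 44. total_sold = 37
  Event 11 (sale 12): sell min(12,44)=12. stock: 44 - 12 = 32. total_sold = 49
Final: stock = 32, total_sold = 49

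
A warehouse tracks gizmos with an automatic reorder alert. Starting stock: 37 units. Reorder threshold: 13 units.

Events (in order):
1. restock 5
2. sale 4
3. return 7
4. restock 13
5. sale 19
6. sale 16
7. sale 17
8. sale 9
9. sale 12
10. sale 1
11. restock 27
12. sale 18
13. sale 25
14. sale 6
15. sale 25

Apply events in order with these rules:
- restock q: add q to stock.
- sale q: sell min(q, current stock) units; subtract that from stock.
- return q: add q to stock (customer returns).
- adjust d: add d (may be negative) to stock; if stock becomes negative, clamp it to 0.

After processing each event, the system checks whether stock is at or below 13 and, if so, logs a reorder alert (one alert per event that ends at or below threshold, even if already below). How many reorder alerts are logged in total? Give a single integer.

Answer: 8

Derivation:
Processing events:
Start: stock = 37
  Event 1 (restock 5): 37 + 5 = 42
  Event 2 (sale 4): sell min(4,42)=4. stock: 42 - 4 = 38. total_sold = 4
  Event 3 (return 7): 38 + 7 = 45
  Event 4 (restock 13): 45 + 13 = 58
  Event 5 (sale 19): sell min(19,58)=19. stock: 58 - 19 = 39. total_sold = 23
  Event 6 (sale 16): sell min(16,39)=16. stock: 39 - 16 = 23. total_sold = 39
  Event 7 (sale 17): sell min(17,23)=17. stock: 23 - 17 = 6. total_sold = 56
  Event 8 (sale 9): sell min(9,6)=6. stock: 6 - 6 = 0. total_sold = 62
  Event 9 (sale 12): sell min(12,0)=0. stock: 0 - 0 = 0. total_sold = 62
  Event 10 (sale 1): sell min(1,0)=0. stock: 0 - 0 = 0. total_sold = 62
  Event 11 (restock 27): 0 + 27 = 27
  Event 12 (sale 18): sell min(18,27)=18. stock: 27 - 18 = 9. total_sold = 80
  Event 13 (sale 25): sell min(25,9)=9. stock: 9 - 9 = 0. total_sold = 89
  Event 14 (sale 6): sell min(6,0)=0. stock: 0 - 0 = 0. total_sold = 89
  Event 15 (sale 25): sell min(25,0)=0. stock: 0 - 0 = 0. total_sold = 89
Final: stock = 0, total_sold = 89

Checking against threshold 13:
  After event 1: stock=42 > 13
  After event 2: stock=38 > 13
  After event 3: stock=45 > 13
  After event 4: stock=58 > 13
  After event 5: stock=39 > 13
  After event 6: stock=23 > 13
  After event 7: stock=6 <= 13 -> ALERT
  After event 8: stock=0 <= 13 -> ALERT
  After event 9: stock=0 <= 13 -> ALERT
  After event 10: stock=0 <= 13 -> ALERT
  After event 11: stock=27 > 13
  After event 12: stock=9 <= 13 -> ALERT
  After event 13: stock=0 <= 13 -> ALERT
  After event 14: stock=0 <= 13 -> ALERT
  After event 15: stock=0 <= 13 -> ALERT
Alert events: [7, 8, 9, 10, 12, 13, 14, 15]. Count = 8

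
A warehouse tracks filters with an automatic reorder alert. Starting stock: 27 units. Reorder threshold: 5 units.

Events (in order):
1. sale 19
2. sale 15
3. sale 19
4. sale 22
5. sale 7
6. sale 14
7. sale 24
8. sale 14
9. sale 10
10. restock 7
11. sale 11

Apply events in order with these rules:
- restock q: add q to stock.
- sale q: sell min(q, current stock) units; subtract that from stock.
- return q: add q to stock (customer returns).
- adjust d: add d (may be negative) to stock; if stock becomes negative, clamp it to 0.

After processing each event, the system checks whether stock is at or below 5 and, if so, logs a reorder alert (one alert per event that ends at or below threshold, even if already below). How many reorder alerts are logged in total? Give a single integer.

Processing events:
Start: stock = 27
  Event 1 (sale 19): sell min(19,27)=19. stock: 27 - 19 = 8. total_sold = 19
  Event 2 (sale 15): sell min(15,8)=8. stock: 8 - 8 = 0. total_sold = 27
  Event 3 (sale 19): sell min(19,0)=0. stock: 0 - 0 = 0. total_sold = 27
  Event 4 (sale 22): sell min(22,0)=0. stock: 0 - 0 = 0. total_sold = 27
  Event 5 (sale 7): sell min(7,0)=0. stock: 0 - 0 = 0. total_sold = 27
  Event 6 (sale 14): sell min(14,0)=0. stock: 0 - 0 = 0. total_sold = 27
  Event 7 (sale 24): sell min(24,0)=0. stock: 0 - 0 = 0. total_sold = 27
  Event 8 (sale 14): sell min(14,0)=0. stock: 0 - 0 = 0. total_sold = 27
  Event 9 (sale 10): sell min(10,0)=0. stock: 0 - 0 = 0. total_sold = 27
  Event 10 (restock 7): 0 + 7 = 7
  Event 11 (sale 11): sell min(11,7)=7. stock: 7 - 7 = 0. total_sold = 34
Final: stock = 0, total_sold = 34

Checking against threshold 5:
  After event 1: stock=8 > 5
  After event 2: stock=0 <= 5 -> ALERT
  After event 3: stock=0 <= 5 -> ALERT
  After event 4: stock=0 <= 5 -> ALERT
  After event 5: stock=0 <= 5 -> ALERT
  After event 6: stock=0 <= 5 -> ALERT
  After event 7: stock=0 <= 5 -> ALERT
  After event 8: stock=0 <= 5 -> ALERT
  After event 9: stock=0 <= 5 -> ALERT
  After event 10: stock=7 > 5
  After event 11: stock=0 <= 5 -> ALERT
Alert events: [2, 3, 4, 5, 6, 7, 8, 9, 11]. Count = 9

Answer: 9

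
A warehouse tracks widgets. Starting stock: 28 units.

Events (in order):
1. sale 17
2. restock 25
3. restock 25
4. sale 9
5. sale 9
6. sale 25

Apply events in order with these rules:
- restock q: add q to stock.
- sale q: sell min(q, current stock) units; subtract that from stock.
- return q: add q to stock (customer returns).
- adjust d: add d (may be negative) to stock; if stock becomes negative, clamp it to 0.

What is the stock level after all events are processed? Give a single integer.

Answer: 18

Derivation:
Processing events:
Start: stock = 28
  Event 1 (sale 17): sell min(17,28)=17. stock: 28 - 17 = 11. total_sold = 17
  Event 2 (restock 25): 11 + 25 = 36
  Event 3 (restock 25): 36 + 25 = 61
  Event 4 (sale 9): sell min(9,61)=9. stock: 61 - 9 = 52. total_sold = 26
  Event 5 (sale 9): sell min(9,52)=9. stock: 52 - 9 = 43. total_sold = 35
  Event 6 (sale 25): sell min(25,43)=25. stock: 43 - 25 = 18. total_sold = 60
Final: stock = 18, total_sold = 60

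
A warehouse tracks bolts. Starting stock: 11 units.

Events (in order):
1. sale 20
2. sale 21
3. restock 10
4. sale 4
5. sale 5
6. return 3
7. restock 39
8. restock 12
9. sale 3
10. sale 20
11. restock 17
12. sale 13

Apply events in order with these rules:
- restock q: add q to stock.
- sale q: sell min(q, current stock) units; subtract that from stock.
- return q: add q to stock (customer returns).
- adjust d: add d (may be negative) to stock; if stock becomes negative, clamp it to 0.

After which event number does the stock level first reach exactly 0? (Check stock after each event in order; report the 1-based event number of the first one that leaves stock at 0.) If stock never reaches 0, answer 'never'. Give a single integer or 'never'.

Processing events:
Start: stock = 11
  Event 1 (sale 20): sell min(20,11)=11. stock: 11 - 11 = 0. total_sold = 11
  Event 2 (sale 21): sell min(21,0)=0. stock: 0 - 0 = 0. total_sold = 11
  Event 3 (restock 10): 0 + 10 = 10
  Event 4 (sale 4): sell min(4,10)=4. stock: 10 - 4 = 6. total_sold = 15
  Event 5 (sale 5): sell min(5,6)=5. stock: 6 - 5 = 1. total_sold = 20
  Event 6 (return 3): 1 + 3 = 4
  Event 7 (restock 39): 4 + 39 = 43
  Event 8 (restock 12): 43 + 12 = 55
  Event 9 (sale 3): sell min(3,55)=3. stock: 55 - 3 = 52. total_sold = 23
  Event 10 (sale 20): sell min(20,52)=20. stock: 52 - 20 = 32. total_sold = 43
  Event 11 (restock 17): 32 + 17 = 49
  Event 12 (sale 13): sell min(13,49)=13. stock: 49 - 13 = 36. total_sold = 56
Final: stock = 36, total_sold = 56

First zero at event 1.

Answer: 1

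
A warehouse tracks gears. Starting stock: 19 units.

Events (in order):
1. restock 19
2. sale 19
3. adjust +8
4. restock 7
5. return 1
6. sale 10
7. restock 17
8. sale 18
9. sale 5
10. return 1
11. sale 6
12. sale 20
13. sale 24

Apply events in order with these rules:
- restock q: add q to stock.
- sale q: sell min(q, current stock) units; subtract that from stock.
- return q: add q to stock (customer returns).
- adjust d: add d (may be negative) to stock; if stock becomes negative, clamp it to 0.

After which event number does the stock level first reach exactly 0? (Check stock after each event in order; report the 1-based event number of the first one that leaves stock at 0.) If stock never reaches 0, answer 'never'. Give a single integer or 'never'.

Answer: 12

Derivation:
Processing events:
Start: stock = 19
  Event 1 (restock 19): 19 + 19 = 38
  Event 2 (sale 19): sell min(19,38)=19. stock: 38 - 19 = 19. total_sold = 19
  Event 3 (adjust +8): 19 + 8 = 27
  Event 4 (restock 7): 27 + 7 = 34
  Event 5 (return 1): 34 + 1 = 35
  Event 6 (sale 10): sell min(10,35)=10. stock: 35 - 10 = 25. total_sold = 29
  Event 7 (restock 17): 25 + 17 = 42
  Event 8 (sale 18): sell min(18,42)=18. stock: 42 - 18 = 24. total_sold = 47
  Event 9 (sale 5): sell min(5,24)=5. stock: 24 - 5 = 19. total_sold = 52
  Event 10 (return 1): 19 + 1 = 20
  Event 11 (sale 6): sell min(6,20)=6. stock: 20 - 6 = 14. total_sold = 58
  Event 12 (sale 20): sell min(20,14)=14. stock: 14 - 14 = 0. total_sold = 72
  Event 13 (sale 24): sell min(24,0)=0. stock: 0 - 0 = 0. total_sold = 72
Final: stock = 0, total_sold = 72

First zero at event 12.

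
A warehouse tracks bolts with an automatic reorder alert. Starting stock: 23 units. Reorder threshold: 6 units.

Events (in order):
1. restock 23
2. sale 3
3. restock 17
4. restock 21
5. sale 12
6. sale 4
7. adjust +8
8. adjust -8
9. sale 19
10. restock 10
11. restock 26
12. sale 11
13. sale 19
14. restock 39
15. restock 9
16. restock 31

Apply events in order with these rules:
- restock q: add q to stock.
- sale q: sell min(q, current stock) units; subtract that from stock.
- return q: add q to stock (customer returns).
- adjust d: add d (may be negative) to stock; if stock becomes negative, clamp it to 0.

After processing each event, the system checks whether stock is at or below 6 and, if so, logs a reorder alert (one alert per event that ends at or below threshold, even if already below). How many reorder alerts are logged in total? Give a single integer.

Processing events:
Start: stock = 23
  Event 1 (restock 23): 23 + 23 = 46
  Event 2 (sale 3): sell min(3,46)=3. stock: 46 - 3 = 43. total_sold = 3
  Event 3 (restock 17): 43 + 17 = 60
  Event 4 (restock 21): 60 + 21 = 81
  Event 5 (sale 12): sell min(12,81)=12. stock: 81 - 12 = 69. total_sold = 15
  Event 6 (sale 4): sell min(4,69)=4. stock: 69 - 4 = 65. total_sold = 19
  Event 7 (adjust +8): 65 + 8 = 73
  Event 8 (adjust -8): 73 + -8 = 65
  Event 9 (sale 19): sell min(19,65)=19. stock: 65 - 19 = 46. total_sold = 38
  Event 10 (restock 10): 46 + 10 = 56
  Event 11 (restock 26): 56 + 26 = 82
  Event 12 (sale 11): sell min(11,82)=11. stock: 82 - 11 = 71. total_sold = 49
  Event 13 (sale 19): sell min(19,71)=19. stock: 71 - 19 = 52. total_sold = 68
  Event 14 (restock 39): 52 + 39 = 91
  Event 15 (restock 9): 91 + 9 = 100
  Event 16 (restock 31): 100 + 31 = 131
Final: stock = 131, total_sold = 68

Checking against threshold 6:
  After event 1: stock=46 > 6
  After event 2: stock=43 > 6
  After event 3: stock=60 > 6
  After event 4: stock=81 > 6
  After event 5: stock=69 > 6
  After event 6: stock=65 > 6
  After event 7: stock=73 > 6
  After event 8: stock=65 > 6
  After event 9: stock=46 > 6
  After event 10: stock=56 > 6
  After event 11: stock=82 > 6
  After event 12: stock=71 > 6
  After event 13: stock=52 > 6
  After event 14: stock=91 > 6
  After event 15: stock=100 > 6
  After event 16: stock=131 > 6
Alert events: []. Count = 0

Answer: 0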